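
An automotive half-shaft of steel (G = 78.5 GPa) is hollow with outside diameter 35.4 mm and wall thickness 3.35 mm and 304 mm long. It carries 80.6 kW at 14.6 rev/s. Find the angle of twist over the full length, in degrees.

2.23°

ω = 2π·14.6 = 91.73 rad/s, so T = P/ω = 80.6×10³ / 91.73 = 878.6 N·m.
J = π(d_o⁴ − d_i⁴)/32 = π(0.0354⁴ − 0.0287⁴)/32 = 8.757×10^-8 m⁴.
θ = T·L/(G·J) = 878.6 × 0.304 / (78.5×10⁹ × 8.757×10^-8) = 0.03886 rad.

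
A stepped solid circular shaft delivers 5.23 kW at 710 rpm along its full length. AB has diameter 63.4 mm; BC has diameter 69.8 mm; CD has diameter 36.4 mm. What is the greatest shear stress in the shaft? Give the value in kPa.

7430 kPa

ω = 2π·710/60 = 74.35 rad/s, so T = P/ω = 5.23×10³ / 74.35 = 70.34 N·m.
Under the same torque, τ_max = 16T/(πd³) is largest where d is smallest — segment CD (d = 36.4 mm).
τ_max = 16·70.34/(π·(0.0364)³) = 7.428×10^6 Pa.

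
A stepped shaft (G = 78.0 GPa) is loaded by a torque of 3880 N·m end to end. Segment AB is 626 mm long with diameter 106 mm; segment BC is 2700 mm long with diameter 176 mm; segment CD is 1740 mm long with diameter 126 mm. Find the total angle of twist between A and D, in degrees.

J_AB = π(0.106)⁴/32 = 1.24×10^-5 m⁴; J_BC = π(0.176)⁴/32 = 9.42×10^-5 m⁴; J_CD = π(0.126)⁴/32 = 2.47×10^-5 m⁴.
θ = (T/G)·Σ L_i/J_i = (3880/78.0×10⁹)·(0.626/1.24×10^-5 + 2.70/9.42×10^-5 + 1.74/2.47×10^-5) = 7.436×10^-3 rad.

0.426°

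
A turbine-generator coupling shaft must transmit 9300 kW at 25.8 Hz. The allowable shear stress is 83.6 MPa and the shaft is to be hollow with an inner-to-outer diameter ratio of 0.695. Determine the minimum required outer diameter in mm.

166 mm

ω = 2π·25.8 = 162.1 rad/s, so T = P/ω = 9300×10³ / 162.1 = 57370 N·m.
For a hollow shaft with d_i/d_o = 0.695: τ_max = 16T/(π d_o³ (1−k⁴)), so d_o = [16T/(π τ_allow (1−k⁴))]^(1/3) = [16·57370/(π·8.36×10^7·0.7667)]^(1/3) = 0.1658 m.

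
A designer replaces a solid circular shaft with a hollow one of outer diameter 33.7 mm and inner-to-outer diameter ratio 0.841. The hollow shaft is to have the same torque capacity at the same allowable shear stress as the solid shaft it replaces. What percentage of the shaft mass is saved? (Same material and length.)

Equal τ_max and T ⇒ the solid shaft needs d_s³ = d_o³(1−k⁴), so d_s = 33.7·(1−0.841⁴)^(1/3) = 26.74 mm.
Area ratio A_h/A_s = d_o²(1−k²)/d_s² = (1−k²)/(1−k⁴)^(2/3) = 0.4648.
Mass saving = 1 − 0.4648 = 53.5 %.

53.5 %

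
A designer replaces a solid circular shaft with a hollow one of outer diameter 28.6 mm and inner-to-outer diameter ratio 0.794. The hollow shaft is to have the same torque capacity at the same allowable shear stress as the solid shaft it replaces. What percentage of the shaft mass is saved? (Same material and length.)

Equal τ_max and T ⇒ the solid shaft needs d_s³ = d_o³(1−k⁴), so d_s = 28.6·(1−0.794⁴)^(1/3) = 24.16 mm.
Area ratio A_h/A_s = d_o²(1−k²)/d_s² = (1−k²)/(1−k⁴)^(2/3) = 0.5180.
Mass saving = 1 − 0.5180 = 48.2 %.

48.2 %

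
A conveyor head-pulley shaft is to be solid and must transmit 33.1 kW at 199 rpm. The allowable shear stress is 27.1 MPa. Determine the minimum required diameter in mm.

66.8 mm

ω = 2π·199/60 = 20.84 rad/s, so T = P/ω = 33.1×10³ / 20.84 = 1588 N·m.
For a solid shaft τ_max = 16T/(πd³), so d = (16T/(π τ_allow))^(1/3) = (16·1588/(π·2.71×10^7))^(1/3) = 0.06683 m.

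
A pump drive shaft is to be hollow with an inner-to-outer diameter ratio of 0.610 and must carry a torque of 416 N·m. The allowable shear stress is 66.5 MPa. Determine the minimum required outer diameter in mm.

For a hollow shaft with d_i/d_o = 0.610: τ_max = 16T/(π d_o³ (1−k⁴)), so d_o = [16T/(π τ_allow (1−k⁴))]^(1/3) = [16·416.0/(π·6.65×10^7·0.8615)]^(1/3) = 0.03332 m.

33.3 mm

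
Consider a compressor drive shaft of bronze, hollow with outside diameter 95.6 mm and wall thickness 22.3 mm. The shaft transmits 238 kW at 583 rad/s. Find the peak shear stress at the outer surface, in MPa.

ω = 583 rad/s, so T = P/ω = 238×10³ / 583.0 = 408.2 N·m.
J = π(d_o⁴ − d_i⁴)/32 = π(0.0956⁴ − 0.0510⁴)/32 = 7.536×10^-6 m⁴.
τ_max = T·r/J = 408.2 × 0.0478 / 7.536×10^-6 = 2.589×10^6 Pa.

2.59 MPa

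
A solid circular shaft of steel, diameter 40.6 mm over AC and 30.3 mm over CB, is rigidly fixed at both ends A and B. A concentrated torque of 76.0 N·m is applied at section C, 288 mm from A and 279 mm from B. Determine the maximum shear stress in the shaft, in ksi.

Compatibility: T_A·a/J_AC = T_B·b/J_CB with T_A + T_B = T₀.
J_AC = 2.67×10^-7 m⁴, J_CB = 8.28×10^-8 m⁴, so T_A = T₀·(J_AC/a)/((J_AC/a)+(J_CB/b)) = 57.57 N·m, T_B = 18.43 N·m.
τ in each portion: τ_AC = 4.38×10^6 Pa, τ_CB = 3.37×10^6 Pa; maximum is in AC.
τ_max = T_AC·r/J = 57.57·0.0203/2.67×10^-7 = 4.381×10^6 Pa.

0.635 ksi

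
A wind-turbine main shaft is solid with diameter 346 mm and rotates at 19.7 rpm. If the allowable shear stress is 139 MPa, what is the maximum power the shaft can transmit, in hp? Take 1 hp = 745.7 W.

3130 hp

J = πd⁴/32 = π(0.346)⁴/32 = 1.407×10^-3 m⁴.
T_max = τ_allow·J/r = 1.39×10^8 × 1.407×10^-3 / 0.173 = 1.131e6 N·m.
ω = 2π·19.7/60 = 2.063 rad/s, so P_max = T_max·ω = 2.332×10^6 W.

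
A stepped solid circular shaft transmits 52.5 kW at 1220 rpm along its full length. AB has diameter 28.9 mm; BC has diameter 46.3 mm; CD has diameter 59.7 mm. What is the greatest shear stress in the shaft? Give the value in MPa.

86.7 MPa

ω = 2π·1220/60 = 127.8 rad/s, so T = P/ω = 52.5×10³ / 127.8 = 410.9 N·m.
Under the same torque, τ_max = 16T/(πd³) is largest where d is smallest — segment AB (d = 28.9 mm).
τ_max = 16·410.9/(π·(0.0289)³) = 8.671×10^7 Pa.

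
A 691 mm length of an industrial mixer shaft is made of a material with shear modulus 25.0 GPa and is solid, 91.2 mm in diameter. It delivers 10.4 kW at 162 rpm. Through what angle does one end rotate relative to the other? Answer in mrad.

2.49 mrad

ω = 2π·162/60 = 16.96 rad/s, so T = P/ω = 10.4×10³ / 16.96 = 613.0 N·m.
J = πd⁴/32 = π(0.0912)⁴/32 = 6.792×10^-6 m⁴.
θ = T·L/(G·J) = 613.0 × 0.691 / (25.0×10⁹ × 6.792×10^-6) = 2.495×10^-3 rad.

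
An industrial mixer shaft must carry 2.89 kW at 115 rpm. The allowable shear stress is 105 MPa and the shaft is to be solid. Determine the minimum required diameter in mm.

22.7 mm

ω = 2π·115/60 = 12.04 rad/s, so T = P/ω = 2.89×10³ / 12.04 = 240.0 N·m.
For a solid shaft τ_max = 16T/(πd³), so d = (16T/(π τ_allow))^(1/3) = (16·240.0/(π·1.05×10^8))^(1/3) = 0.02266 m.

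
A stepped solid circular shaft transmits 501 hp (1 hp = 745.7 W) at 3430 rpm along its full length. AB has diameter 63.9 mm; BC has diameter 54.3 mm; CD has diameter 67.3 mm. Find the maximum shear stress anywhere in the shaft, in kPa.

ω = 2π·3430/60 = 359.2 rad/s, so T = P/ω = 501×745.7 / 359.2 = 1040 N·m.
Under the same torque, τ_max = 16T/(πd³) is largest where d is smallest — segment BC (d = 54.3 mm).
τ_max = 16·1040/(π·(0.0543)³) = 3.309×10^7 Pa.

33100 kPa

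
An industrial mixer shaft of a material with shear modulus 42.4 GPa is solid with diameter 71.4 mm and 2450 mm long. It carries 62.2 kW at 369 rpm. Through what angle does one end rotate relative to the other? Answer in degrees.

ω = 2π·369/60 = 38.64 rad/s, so T = P/ω = 62.2×10³ / 38.64 = 1610 N·m.
J = πd⁴/32 = π(0.0714)⁴/32 = 2.551×10^-6 m⁴.
θ = T·L/(G·J) = 1610 × 2.45 / (42.4×10⁹ × 2.551×10^-6) = 0.03645 rad.

2.09°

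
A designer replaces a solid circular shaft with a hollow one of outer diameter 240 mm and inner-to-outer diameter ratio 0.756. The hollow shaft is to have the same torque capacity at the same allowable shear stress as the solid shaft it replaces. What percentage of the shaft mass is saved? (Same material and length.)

Equal τ_max and T ⇒ the solid shaft needs d_s³ = d_o³(1−k⁴), so d_s = 240·(1−0.756⁴)^(1/3) = 210.4 mm.
Area ratio A_h/A_s = d_o²(1−k²)/d_s² = (1−k²)/(1−k⁴)^(2/3) = 0.5577.
Mass saving = 1 − 0.5577 = 44.2 %.

44.2 %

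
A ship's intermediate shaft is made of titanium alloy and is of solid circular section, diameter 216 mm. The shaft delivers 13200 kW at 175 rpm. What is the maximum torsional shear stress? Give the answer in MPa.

ω = 2π·175/60 = 18.33 rad/s, so T = P/ω = 13200×10³ / 18.33 = 720300 N·m.
J = πd⁴/32 = π(0.216)⁴/32 = 2.137×10^-4 m⁴.
τ_max = T·r/J = 720300 × 0.108 / 2.137×10^-4 = 3.640×10^8 Pa.

364 MPa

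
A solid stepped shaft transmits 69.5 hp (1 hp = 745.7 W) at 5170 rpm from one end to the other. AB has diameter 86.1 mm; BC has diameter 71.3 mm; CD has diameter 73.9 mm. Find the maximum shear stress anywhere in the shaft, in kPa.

1350 kPa

ω = 2π·5170/60 = 541.4 rad/s, so T = P/ω = 69.5×745.7 / 541.4 = 95.73 N·m.
Under the same torque, τ_max = 16T/(πd³) is largest where d is smallest — segment BC (d = 71.3 mm).
τ_max = 16·95.73/(π·(0.0713)³) = 1.345×10^6 Pa.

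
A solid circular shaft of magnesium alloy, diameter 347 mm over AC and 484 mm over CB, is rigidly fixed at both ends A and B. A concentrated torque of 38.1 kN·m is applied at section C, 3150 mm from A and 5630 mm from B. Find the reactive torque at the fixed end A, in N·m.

12200 N·m

Compatibility: T_A·a/J_AC = T_B·b/J_CB with T_A + T_B = T₀.
J_AC = 1.42×10^-3 m⁴, J_CB = 5.39×10^-3 m⁴, so T_A = T₀·(J_AC/a)/((J_AC/a)+(J_CB/b)) = 12220 N·m, T_B = 25880 N·m.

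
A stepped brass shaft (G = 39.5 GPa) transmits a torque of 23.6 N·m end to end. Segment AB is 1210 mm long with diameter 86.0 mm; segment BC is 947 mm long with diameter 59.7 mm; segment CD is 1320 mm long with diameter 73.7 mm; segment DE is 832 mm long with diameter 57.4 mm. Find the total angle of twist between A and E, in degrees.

J_AB = π(0.0860)⁴/32 = 5.37×10^-6 m⁴; J_BC = π(0.0597)⁴/32 = 1.25×10^-6 m⁴; J_CD = π(0.0737)⁴/32 = 2.90×10^-6 m⁴; J_DE = π(0.0574)⁴/32 = 1.07×10^-6 m⁴.
θ = (T/G)·Σ L_i/J_i = (23.60/39.5×10⁹)·(1.21/5.37×10^-6 + 0.947/1.25×10^-6 + 1.32/2.90×10^-6 + 0.832/1.07×10^-6) = 1.327×10^-3 rad.

0.0760°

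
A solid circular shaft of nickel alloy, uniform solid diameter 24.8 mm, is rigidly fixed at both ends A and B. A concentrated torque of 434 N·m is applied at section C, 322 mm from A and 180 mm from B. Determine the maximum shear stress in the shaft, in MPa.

With uniform GJ and both ends fixed, compatibility θ_AC = θ_CB gives T_A·a = T_B·b, together with T_A + T_B = T₀.
T_A = T₀·b/(a+b) = 434.0·180/502.0 = 155.6 N·m; T_B = 278.4 N·m.
τ in each portion: τ_AC = 5.20×10^7 Pa, τ_CB = 9.30×10^7 Pa; maximum is in CB.
τ_max = T_CB·r/J = 278.4·0.0124/3.71×10^-8 = 9.295×10^7 Pa.

93.0 MPa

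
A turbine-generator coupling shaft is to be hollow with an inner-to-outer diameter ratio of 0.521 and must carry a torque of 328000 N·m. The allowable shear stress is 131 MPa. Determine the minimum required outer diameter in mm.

For a hollow shaft with d_i/d_o = 0.521: τ_max = 16T/(π d_o³ (1−k⁴)), so d_o = [16T/(π τ_allow (1−k⁴))]^(1/3) = [16·328000/(π·1.31×10^8·0.9263)]^(1/3) = 0.2397 m.

240 mm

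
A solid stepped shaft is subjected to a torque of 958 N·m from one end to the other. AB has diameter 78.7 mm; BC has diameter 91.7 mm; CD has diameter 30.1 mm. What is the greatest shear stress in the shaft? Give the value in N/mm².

179 N/mm²

Under the same torque, τ_max = 16T/(πd³) is largest where d is smallest — segment CD (d = 30.1 mm).
τ_max = 16·958.0/(π·(0.0301)³) = 1.789×10^8 Pa.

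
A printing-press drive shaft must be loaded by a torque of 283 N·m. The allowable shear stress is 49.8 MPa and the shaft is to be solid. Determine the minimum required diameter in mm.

For a solid shaft τ_max = 16T/(πd³), so d = (16T/(π τ_allow))^(1/3) = (16·283.0/(π·4.98×10^7))^(1/3) = 0.03070 m.

30.7 mm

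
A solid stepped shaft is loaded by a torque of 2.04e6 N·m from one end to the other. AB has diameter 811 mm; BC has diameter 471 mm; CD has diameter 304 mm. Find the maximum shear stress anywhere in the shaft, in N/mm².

370 N/mm²

Under the same torque, τ_max = 16T/(πd³) is largest where d is smallest — segment CD (d = 304 mm).
τ_max = 16·2.040e6/(π·(0.304)³) = 3.698×10^8 Pa.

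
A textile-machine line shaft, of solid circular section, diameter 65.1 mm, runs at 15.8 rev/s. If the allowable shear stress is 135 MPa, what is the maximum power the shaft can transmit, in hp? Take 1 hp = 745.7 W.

974 hp

J = πd⁴/32 = π(0.0651)⁴/32 = 1.763×10^-6 m⁴.
T_max = τ_allow·J/r = 1.35×10^8 × 1.763×10^-6 / 0.0325 = 7313 N·m.
ω = 2π·15.8 = 99.27 rad/s, so P_max = T_max·ω = 7.260×10^5 W.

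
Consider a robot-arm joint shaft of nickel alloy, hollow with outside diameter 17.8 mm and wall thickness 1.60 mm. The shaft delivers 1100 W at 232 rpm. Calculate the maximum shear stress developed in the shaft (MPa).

74.7 MPa

ω = 2π·232/60 = 24.29 rad/s, so T = P/ω = 1100 / 24.29 = 45.28 N·m.
J = π(d_o⁴ − d_i⁴)/32 = π(0.0178⁴ − 0.0146⁴)/32 = 5.395×10^-9 m⁴.
τ_max = T·r/J = 45.28 × 0.00890 / 5.395×10^-9 = 7.470×10^7 Pa.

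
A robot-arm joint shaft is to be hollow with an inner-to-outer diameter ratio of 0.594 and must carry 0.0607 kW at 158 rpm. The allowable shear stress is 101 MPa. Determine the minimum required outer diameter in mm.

ω = 2π·158/60 = 16.55 rad/s, so T = P/ω = 0.0607×10³ / 16.55 = 3.669 N·m.
For a hollow shaft with d_i/d_o = 0.594: τ_max = 16T/(π d_o³ (1−k⁴)), so d_o = [16T/(π τ_allow (1−k⁴))]^(1/3) = [16·3.669/(π·1.01×10^8·0.8755)]^(1/3) = 0.005956 m.

5.96 mm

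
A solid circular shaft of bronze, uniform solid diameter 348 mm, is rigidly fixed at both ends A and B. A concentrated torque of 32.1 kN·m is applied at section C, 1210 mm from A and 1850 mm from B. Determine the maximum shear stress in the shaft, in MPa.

2.35 MPa

With uniform GJ and both ends fixed, compatibility θ_AC = θ_CB gives T_A·a = T_B·b, together with T_A + T_B = T₀.
T_A = T₀·b/(a+b) = 32100·1850/3060 = 19410 N·m; T_B = 12690 N·m.
τ in each portion: τ_AC = 2.35×10^6 Pa, τ_CB = 1.53×10^6 Pa; maximum is in AC.
τ_max = T_AC·r/J = 19410·0.174/1.44×10^-3 = 2.345×10^6 Pa.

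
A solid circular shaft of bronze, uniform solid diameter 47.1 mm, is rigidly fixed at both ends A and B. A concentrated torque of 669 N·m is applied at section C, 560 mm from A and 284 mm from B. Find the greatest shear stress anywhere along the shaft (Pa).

2.16e7 Pa

With uniform GJ and both ends fixed, compatibility θ_AC = θ_CB gives T_A·a = T_B·b, together with T_A + T_B = T₀.
T_A = T₀·b/(a+b) = 669.0·284/844.0 = 225.1 N·m; T_B = 443.9 N·m.
τ in each portion: τ_AC = 1.10×10^7 Pa, τ_CB = 2.16×10^7 Pa; maximum is in CB.
τ_max = T_CB·r/J = 443.9·0.0236/4.83×10^-7 = 2.164×10^7 Pa.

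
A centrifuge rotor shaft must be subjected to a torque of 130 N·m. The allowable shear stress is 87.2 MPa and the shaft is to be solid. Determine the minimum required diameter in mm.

For a solid shaft τ_max = 16T/(πd³), so d = (16T/(π τ_allow))^(1/3) = (16·130.0/(π·8.72×10^7))^(1/3) = 0.01965 m.

19.7 mm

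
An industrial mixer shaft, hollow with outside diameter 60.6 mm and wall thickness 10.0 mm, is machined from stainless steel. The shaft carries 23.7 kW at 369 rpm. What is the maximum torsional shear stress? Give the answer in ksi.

2.55 ksi

ω = 2π·369/60 = 38.64 rad/s, so T = P/ω = 23.7×10³ / 38.64 = 613.3 N·m.
J = π(d_o⁴ − d_i⁴)/32 = π(0.0606⁴ − 0.0406⁴)/32 = 1.057×10^-6 m⁴.
τ_max = T·r/J = 613.3 × 0.0303 / 1.057×10^-6 = 1.758×10^7 Pa.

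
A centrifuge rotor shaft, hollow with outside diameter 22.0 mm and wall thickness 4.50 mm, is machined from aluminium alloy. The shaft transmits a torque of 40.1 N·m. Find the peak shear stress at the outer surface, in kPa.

21800 kPa

J = π(d_o⁴ − d_i⁴)/32 = π(0.0220⁴ − 0.0130⁴)/32 = 2.019×10^-8 m⁴.
τ_max = T·r/J = 40.10 × 0.0110 / 2.019×10^-8 = 2.184×10^7 Pa.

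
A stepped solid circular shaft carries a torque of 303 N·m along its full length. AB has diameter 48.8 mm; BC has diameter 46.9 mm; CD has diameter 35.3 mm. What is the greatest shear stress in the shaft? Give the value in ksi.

5.09 ksi

Under the same torque, τ_max = 16T/(πd³) is largest where d is smallest — segment CD (d = 35.3 mm).
τ_max = 16·303.0/(π·(0.0353)³) = 3.508×10^7 Pa.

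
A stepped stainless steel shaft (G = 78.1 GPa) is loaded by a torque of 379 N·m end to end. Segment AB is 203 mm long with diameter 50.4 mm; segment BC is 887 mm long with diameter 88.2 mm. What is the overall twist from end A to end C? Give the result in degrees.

0.131°

J_AB = π(0.0504)⁴/32 = 6.33×10^-7 m⁴; J_BC = π(0.0882)⁴/32 = 5.94×10^-6 m⁴.
θ = (T/G)·Σ L_i/J_i = (379.0/78.1×10⁹)·(0.203/6.33×10^-7 + 0.887/5.94×10^-6) = 2.280×10^-3 rad.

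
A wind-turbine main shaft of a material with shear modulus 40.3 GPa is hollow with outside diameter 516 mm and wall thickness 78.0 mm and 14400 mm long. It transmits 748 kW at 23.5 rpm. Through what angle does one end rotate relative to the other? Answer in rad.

ω = 2π·23.5/60 = 2.461 rad/s, so T = P/ω = 748×10³ / 2.461 = 304000 N·m.
J = π(d_o⁴ − d_i⁴)/32 = π(0.516⁴ − 0.360⁴)/32 = 5.311×10^-3 m⁴.
θ = T·L/(G·J) = 304000 × 14.4 / (40.3×10⁹ × 5.311×10^-3) = 0.02045 rad.

0.0205 rad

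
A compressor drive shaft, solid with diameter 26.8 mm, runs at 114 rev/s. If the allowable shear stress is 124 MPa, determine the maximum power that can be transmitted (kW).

J = πd⁴/32 = π(0.0268)⁴/32 = 5.065×10^-8 m⁴.
T_max = τ_allow·J/r = 1.24×10^8 × 5.065×10^-8 / 0.0134 = 468.7 N·m.
ω = 2π·114 = 716.3 rad/s, so P_max = T_max·ω = 3.357×10^5 W.

336 kW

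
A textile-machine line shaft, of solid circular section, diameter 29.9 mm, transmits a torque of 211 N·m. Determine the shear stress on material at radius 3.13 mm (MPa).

8.42 MPa

J = πd⁴/32 = π(0.0299)⁴/32 = 7.847×10^-8 m⁴.
Shear stress varies linearly with radius: τ = T·r/J = 211.0 × 0.00313 / 7.847×10^-8 = 8.417×10^6 Pa.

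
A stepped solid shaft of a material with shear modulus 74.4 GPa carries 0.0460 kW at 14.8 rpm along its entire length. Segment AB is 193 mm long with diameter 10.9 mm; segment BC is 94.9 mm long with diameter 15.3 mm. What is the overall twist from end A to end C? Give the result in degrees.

3.59°

ω = 2π·14.8/60 = 1.550 rad/s, so T = P/ω = 0.0460×10³ / 1.550 = 29.68 N·m.
J_AB = π(0.0109)⁴/32 = 1.39×10^-9 m⁴; J_BC = π(0.0153)⁴/32 = 5.38×10^-9 m⁴.
θ = (T/G)·Σ L_i/J_i = (29.68/74.4×10⁹)·(0.193/1.39×10^-9 + 0.0949/5.38×10^-9) = 0.06260 rad.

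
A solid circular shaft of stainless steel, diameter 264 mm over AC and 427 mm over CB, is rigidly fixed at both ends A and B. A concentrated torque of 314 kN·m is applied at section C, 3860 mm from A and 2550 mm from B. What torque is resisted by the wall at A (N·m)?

Compatibility: T_A·a/J_AC = T_B·b/J_CB with T_A + T_B = T₀.
J_AC = 4.77×10^-4 m⁴, J_CB = 3.26×10^-3 m⁴, so T_A = T₀·(J_AC/a)/((J_AC/a)+(J_CB/b)) = 27640 N·m, T_B = 286400 N·m.

27600 N·m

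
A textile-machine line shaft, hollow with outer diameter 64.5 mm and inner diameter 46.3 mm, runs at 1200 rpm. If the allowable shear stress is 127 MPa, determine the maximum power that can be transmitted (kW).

618 kW

J = π(d_o⁴ − d_i⁴)/32 = π(0.0645⁴ − 0.0463⁴)/32 = 1.248×10^-6 m⁴.
T_max = τ_allow·J/r = 1.27×10^8 × 1.248×10^-6 / 0.0323 = 4915 N·m.
ω = 2π·1200/60 = 125.7 rad/s, so P_max = T_max·ω = 6.176×10^5 W.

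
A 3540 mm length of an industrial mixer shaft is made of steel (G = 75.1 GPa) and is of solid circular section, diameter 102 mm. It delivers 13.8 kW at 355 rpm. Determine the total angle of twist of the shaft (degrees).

ω = 2π·355/60 = 37.18 rad/s, so T = P/ω = 13.8×10³ / 37.18 = 371.2 N·m.
J = πd⁴/32 = π(0.102)⁴/32 = 1.063×10^-5 m⁴.
θ = T·L/(G·J) = 371.2 × 3.54 / (75.1×10⁹ × 1.063×10^-5) = 1.647×10^-3 rad.

0.0943°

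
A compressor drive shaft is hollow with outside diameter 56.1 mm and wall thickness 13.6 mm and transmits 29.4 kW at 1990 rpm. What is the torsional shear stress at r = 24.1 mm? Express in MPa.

3.76 MPa

ω = 2π·1990/60 = 208.4 rad/s, so T = P/ω = 29.4×10³ / 208.4 = 141.1 N·m.
J = π(d_o⁴ − d_i⁴)/32 = π(0.0561⁴ − 0.0289⁴)/32 = 9.039×10^-7 m⁴.
Shear stress varies linearly with radius: τ = T·r/J = 141.1 × 0.0241 / 9.039×10^-7 = 3.761×10^6 Pa.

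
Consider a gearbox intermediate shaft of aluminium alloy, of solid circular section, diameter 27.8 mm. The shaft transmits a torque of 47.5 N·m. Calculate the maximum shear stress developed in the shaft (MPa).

11.3 MPa

J = πd⁴/32 = π(0.0278)⁴/32 = 5.864×10^-8 m⁴.
τ_max = T·r/J = 47.50 × 0.0139 / 5.864×10^-8 = 1.126×10^7 Pa.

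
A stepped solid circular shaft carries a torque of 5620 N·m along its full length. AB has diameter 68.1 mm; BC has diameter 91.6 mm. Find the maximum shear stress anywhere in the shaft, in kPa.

90600 kPa

Under the same torque, τ_max = 16T/(πd³) is largest where d is smallest — segment AB (d = 68.1 mm).
τ_max = 16·5620/(π·(0.0681)³) = 9.063×10^7 Pa.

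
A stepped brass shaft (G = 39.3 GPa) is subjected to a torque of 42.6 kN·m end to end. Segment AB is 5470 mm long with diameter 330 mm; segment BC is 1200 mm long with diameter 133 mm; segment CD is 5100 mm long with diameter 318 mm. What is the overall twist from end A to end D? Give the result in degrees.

J_AB = π(0.330)⁴/32 = 1.16×10^-3 m⁴; J_BC = π(0.133)⁴/32 = 3.07×10^-5 m⁴; J_CD = π(0.318)⁴/32 = 1.00×10^-3 m⁴.
θ = (T/G)·Σ L_i/J_i = (42600/39.3×10⁹)·(5.47/1.16×10^-3 + 1.20/3.07×10^-5 + 5.10/1.00×10^-3) = 0.05294 rad.

3.03°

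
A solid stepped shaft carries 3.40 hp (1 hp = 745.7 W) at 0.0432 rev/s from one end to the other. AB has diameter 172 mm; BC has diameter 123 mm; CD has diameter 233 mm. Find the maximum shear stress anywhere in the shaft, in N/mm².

25.6 N/mm²

ω = 2π·0.0432 = 0.2714 rad/s, so T = P/ω = 3.40×745.7 / 0.2714 = 9341 N·m.
Under the same torque, τ_max = 16T/(πd³) is largest where d is smallest — segment BC (d = 123 mm).
τ_max = 16·9341/(π·(0.123)³) = 2.556×10^7 Pa.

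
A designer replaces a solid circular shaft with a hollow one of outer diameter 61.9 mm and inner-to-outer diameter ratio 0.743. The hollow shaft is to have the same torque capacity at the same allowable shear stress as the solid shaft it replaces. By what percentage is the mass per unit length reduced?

Equal τ_max and T ⇒ the solid shaft needs d_s³ = d_o³(1−k⁴), so d_s = 61.9·(1−0.743⁴)^(1/3) = 54.84 mm.
Area ratio A_h/A_s = d_o²(1−k²)/d_s² = (1−k²)/(1−k⁴)^(2/3) = 0.5708.
Mass saving = 1 − 0.5708 = 42.9 %.

42.9 %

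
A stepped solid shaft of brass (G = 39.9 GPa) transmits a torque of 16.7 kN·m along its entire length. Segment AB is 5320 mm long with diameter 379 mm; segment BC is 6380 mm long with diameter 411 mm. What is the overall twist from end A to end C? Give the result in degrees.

0.118°

J_AB = π(0.379)⁴/32 = 2.03×10^-3 m⁴; J_BC = π(0.411)⁴/32 = 2.80×10^-3 m⁴.
θ = (T/G)·Σ L_i/J_i = (16700/39.9×10⁹)·(5.32/2.03×10^-3 + 6.38/2.80×10^-3) = 2.052×10^-3 rad.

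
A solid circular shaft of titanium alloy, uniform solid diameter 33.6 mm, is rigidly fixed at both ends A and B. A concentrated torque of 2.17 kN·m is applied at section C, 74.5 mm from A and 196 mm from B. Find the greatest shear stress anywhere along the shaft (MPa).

211 MPa

With uniform GJ and both ends fixed, compatibility θ_AC = θ_CB gives T_A·a = T_B·b, together with T_A + T_B = T₀.
T_A = T₀·b/(a+b) = 2170·196/270.5 = 1572 N·m; T_B = 597.7 N·m.
τ in each portion: τ_AC = 2.11×10^8 Pa, τ_CB = 8.02×10^7 Pa; maximum is in AC.
τ_max = T_AC·r/J = 1572·0.0168/1.25×10^-7 = 2.111×10^8 Pa.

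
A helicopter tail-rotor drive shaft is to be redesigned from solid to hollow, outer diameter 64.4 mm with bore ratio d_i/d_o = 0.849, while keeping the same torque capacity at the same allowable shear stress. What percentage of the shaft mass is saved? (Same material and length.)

54.5 %

Equal τ_max and T ⇒ the solid shaft needs d_s³ = d_o³(1−k⁴), so d_s = 64.4·(1−0.849⁴)^(1/3) = 50.44 mm.
Area ratio A_h/A_s = d_o²(1−k²)/d_s² = (1−k²)/(1−k⁴)^(2/3) = 0.4551.
Mass saving = 1 − 0.4551 = 54.5 %.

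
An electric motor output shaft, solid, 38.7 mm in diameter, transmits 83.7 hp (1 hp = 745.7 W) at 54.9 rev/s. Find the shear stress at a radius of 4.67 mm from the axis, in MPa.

3.84 MPa

ω = 2π·54.9 = 344.9 rad/s, so T = P/ω = 83.7×745.7 / 344.9 = 180.9 N·m.
J = πd⁴/32 = π(0.0387)⁴/32 = 2.202×10^-7 m⁴.
Shear stress varies linearly with radius: τ = T·r/J = 180.9 × 0.00467 / 2.202×10^-7 = 3.837×10^6 Pa.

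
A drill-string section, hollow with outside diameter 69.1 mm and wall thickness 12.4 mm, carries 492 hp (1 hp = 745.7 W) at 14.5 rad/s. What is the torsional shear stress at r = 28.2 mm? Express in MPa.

384 MPa

ω = 14.5 rad/s, so T = P/ω = 492×745.7 / 14.50 = 25300 N·m.
J = π(d_o⁴ − d_i⁴)/32 = π(0.0691⁴ − 0.0443⁴)/32 = 1.860×10^-6 m⁴.
Shear stress varies linearly with radius: τ = T·r/J = 25300 × 0.0282 / 1.860×10^-6 = 3.836×10^8 Pa.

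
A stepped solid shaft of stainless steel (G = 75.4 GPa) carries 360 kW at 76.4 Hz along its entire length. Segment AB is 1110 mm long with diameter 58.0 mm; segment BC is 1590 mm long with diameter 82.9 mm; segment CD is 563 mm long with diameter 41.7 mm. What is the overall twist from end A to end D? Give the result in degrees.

ω = 2π·76.4 = 480.0 rad/s, so T = P/ω = 360×10³ / 480.0 = 749.9 N·m.
J_AB = π(0.0580)⁴/32 = 1.11×10^-6 m⁴; J_BC = π(0.0829)⁴/32 = 4.64×10^-6 m⁴; J_CD = π(0.0417)⁴/32 = 2.97×10^-7 m⁴.
θ = (T/G)·Σ L_i/J_i = (749.9/75.4×10⁹)·(1.11/1.11×10^-6 + 1.59/4.64×10^-6 + 0.563/2.97×10^-7) = 0.03221 rad.

1.85°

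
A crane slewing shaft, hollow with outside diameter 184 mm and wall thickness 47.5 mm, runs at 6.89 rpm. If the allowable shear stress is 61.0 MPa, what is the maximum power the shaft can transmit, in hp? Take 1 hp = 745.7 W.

J = π(d_o⁴ − d_i⁴)/32 = π(0.184⁴ − 0.0890⁴)/32 = 1.064×10^-4 m⁴.
T_max = τ_allow·J/r = 6.10×10^7 × 1.064×10^-4 / 0.0920 = 70530 N·m.
ω = 2π·6.89/60 = 0.7215 rad/s, so P_max = T_max·ω = 5.089×10^4 W.

68.2 hp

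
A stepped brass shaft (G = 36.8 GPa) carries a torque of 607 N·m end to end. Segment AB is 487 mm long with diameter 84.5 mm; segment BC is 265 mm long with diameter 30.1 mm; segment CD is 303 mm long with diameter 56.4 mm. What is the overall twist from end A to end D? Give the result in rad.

0.0609 rad

J_AB = π(0.0845)⁴/32 = 5.01×10^-6 m⁴; J_BC = π(0.0301)⁴/32 = 8.06×10^-8 m⁴; J_CD = π(0.0564)⁴/32 = 9.93×10^-7 m⁴.
θ = (T/G)·Σ L_i/J_i = (607.0/36.8×10⁹)·(0.487/5.01×10^-6 + 0.265/8.06×10^-8 + 0.303/9.93×10^-7) = 0.06088 rad.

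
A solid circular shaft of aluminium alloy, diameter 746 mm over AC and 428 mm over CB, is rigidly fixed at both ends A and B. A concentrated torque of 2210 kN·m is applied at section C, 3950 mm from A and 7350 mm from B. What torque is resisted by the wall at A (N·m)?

Compatibility: T_A·a/J_AC = T_B·b/J_CB with T_A + T_B = T₀.
J_AC = 0.0304 m⁴, J_CB = 3.29×10^-3 m⁴, so T_A = T₀·(J_AC/a)/((J_AC/a)+(J_CB/b)) = 2.088e6 N·m, T_B = 121600 N·m.

2.09e6 N·m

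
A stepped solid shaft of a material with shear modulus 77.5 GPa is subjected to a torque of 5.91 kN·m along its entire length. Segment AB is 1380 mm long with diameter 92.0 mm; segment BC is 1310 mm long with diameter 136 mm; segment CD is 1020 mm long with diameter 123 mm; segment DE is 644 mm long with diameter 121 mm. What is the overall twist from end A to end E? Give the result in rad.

0.0237 rad

J_AB = π(0.0920)⁴/32 = 7.03×10^-6 m⁴; J_BC = π(0.136)⁴/32 = 3.36×10^-5 m⁴; J_CD = π(0.123)⁴/32 = 2.25×10^-5 m⁴; J_DE = π(0.121)⁴/32 = 2.10×10^-5 m⁴.
θ = (T/G)·Σ L_i/J_i = (5910/77.5×10⁹)·(1.38/7.03×10^-6 + 1.31/3.36×10^-5 + 1.02/2.25×10^-5 + 0.644/2.10×10^-5) = 0.02373 rad.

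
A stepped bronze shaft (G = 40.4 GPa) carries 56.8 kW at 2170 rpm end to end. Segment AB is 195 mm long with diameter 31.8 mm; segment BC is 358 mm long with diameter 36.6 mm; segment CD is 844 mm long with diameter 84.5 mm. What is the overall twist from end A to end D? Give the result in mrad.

ω = 2π·2170/60 = 227.2 rad/s, so T = P/ω = 56.8×10³ / 227.2 = 250.0 N·m.
J_AB = π(0.0318)⁴/32 = 1.00×10^-7 m⁴; J_BC = π(0.0366)⁴/32 = 1.76×10^-7 m⁴; J_CD = π(0.0845)⁴/32 = 5.01×10^-6 m⁴.
θ = (T/G)·Σ L_i/J_i = (250.0/40.4×10⁹)·(0.195/1.00×10^-7 + 0.358/1.76×10^-7 + 0.844/5.01×10^-6) = 0.02563 rad.

25.6 mrad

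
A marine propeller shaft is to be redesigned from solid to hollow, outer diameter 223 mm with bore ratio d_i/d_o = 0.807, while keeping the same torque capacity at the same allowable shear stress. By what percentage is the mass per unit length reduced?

Equal τ_max and T ⇒ the solid shaft needs d_s³ = d_o³(1−k⁴), so d_s = 223·(1−0.807⁴)^(1/3) = 185.5 mm.
Area ratio A_h/A_s = d_o²(1−k²)/d_s² = (1−k²)/(1−k⁴)^(2/3) = 0.5038.
Mass saving = 1 − 0.5038 = 49.6 %.

49.6 %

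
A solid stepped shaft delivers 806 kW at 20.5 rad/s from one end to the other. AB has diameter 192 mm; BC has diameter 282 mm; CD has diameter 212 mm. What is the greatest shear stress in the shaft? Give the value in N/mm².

ω = 20.5 rad/s, so T = P/ω = 806×10³ / 20.50 = 39320 N·m.
Under the same torque, τ_max = 16T/(πd³) is largest where d is smallest — segment AB (d = 192 mm).
τ_max = 16·39320/(π·(0.192)³) = 2.829×10^7 Pa.

28.3 N/mm²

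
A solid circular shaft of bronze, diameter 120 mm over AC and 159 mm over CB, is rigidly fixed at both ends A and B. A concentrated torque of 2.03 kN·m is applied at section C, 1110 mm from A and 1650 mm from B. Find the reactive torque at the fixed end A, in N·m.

660 N·m

Compatibility: T_A·a/J_AC = T_B·b/J_CB with T_A + T_B = T₀.
J_AC = 2.04×10^-5 m⁴, J_CB = 6.27×10^-5 m⁴, so T_A = T₀·(J_AC/a)/((J_AC/a)+(J_CB/b)) = 660.5 N·m, T_B = 1370 N·m.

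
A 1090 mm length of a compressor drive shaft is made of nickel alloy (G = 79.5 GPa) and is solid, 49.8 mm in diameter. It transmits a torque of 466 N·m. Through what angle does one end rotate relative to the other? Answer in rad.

J = πd⁴/32 = π(0.0498)⁴/32 = 6.038×10^-7 m⁴.
θ = T·L/(G·J) = 466.0 × 1.09 / (79.5×10⁹ × 6.038×10^-7) = 0.01058 rad.

0.0106 rad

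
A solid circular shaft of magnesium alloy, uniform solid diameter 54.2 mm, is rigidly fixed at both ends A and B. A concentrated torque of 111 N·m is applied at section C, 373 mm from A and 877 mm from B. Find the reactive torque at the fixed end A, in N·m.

With uniform GJ and both ends fixed, compatibility θ_AC = θ_CB gives T_A·a = T_B·b, together with T_A + T_B = T₀.
T_A = T₀·b/(a+b) = 111.0·877/1250 = 77.88 N·m; T_B = 33.12 N·m.

77.9 N·m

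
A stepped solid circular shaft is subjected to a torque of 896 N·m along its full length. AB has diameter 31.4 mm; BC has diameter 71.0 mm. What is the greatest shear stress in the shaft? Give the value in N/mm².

147 N/mm²

Under the same torque, τ_max = 16T/(πd³) is largest where d is smallest — segment AB (d = 31.4 mm).
τ_max = 16·896.0/(π·(0.0314)³) = 1.474×10^8 Pa.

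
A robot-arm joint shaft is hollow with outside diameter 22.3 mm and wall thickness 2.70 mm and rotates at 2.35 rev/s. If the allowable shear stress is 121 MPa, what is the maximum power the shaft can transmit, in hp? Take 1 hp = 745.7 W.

3.50 hp

J = π(d_o⁴ − d_i⁴)/32 = π(0.0223⁴ − 0.0169⁴)/32 = 1.627×10^-8 m⁴.
T_max = τ_allow·J/r = 1.21×10^8 × 1.627×10^-8 / 0.0112 = 176.6 N·m.
ω = 2π·2.35 = 14.77 rad/s, so P_max = T_max·ω = 2607 W.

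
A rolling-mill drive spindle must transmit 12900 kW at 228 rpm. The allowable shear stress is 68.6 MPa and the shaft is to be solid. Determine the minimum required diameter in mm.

ω = 2π·228/60 = 23.88 rad/s, so T = P/ω = 12900×10³ / 23.88 = 540300 N·m.
For a solid shaft τ_max = 16T/(πd³), so d = (16T/(π τ_allow))^(1/3) = (16·540300/(π·6.86×10^7))^(1/3) = 0.3423 m.

342 mm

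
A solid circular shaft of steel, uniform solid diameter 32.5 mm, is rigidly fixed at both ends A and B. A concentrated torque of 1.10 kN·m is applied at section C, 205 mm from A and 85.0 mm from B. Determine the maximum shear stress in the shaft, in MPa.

115 MPa

With uniform GJ and both ends fixed, compatibility θ_AC = θ_CB gives T_A·a = T_B·b, together with T_A + T_B = T₀.
T_A = T₀·b/(a+b) = 1100·85.0/290.0 = 322.4 N·m; T_B = 777.6 N·m.
τ in each portion: τ_AC = 4.78×10^7 Pa, τ_CB = 1.15×10^8 Pa; maximum is in CB.
τ_max = T_CB·r/J = 777.6·0.0163/1.10×10^-7 = 1.154×10^8 Pa.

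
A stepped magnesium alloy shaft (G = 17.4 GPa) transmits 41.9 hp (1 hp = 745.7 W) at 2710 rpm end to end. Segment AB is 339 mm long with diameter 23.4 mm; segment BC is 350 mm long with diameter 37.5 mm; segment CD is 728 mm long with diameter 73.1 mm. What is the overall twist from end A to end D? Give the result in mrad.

85.9 mrad

ω = 2π·2710/60 = 283.8 rad/s, so T = P/ω = 41.9×745.7 / 283.8 = 110.1 N·m.
J_AB = π(0.0234)⁴/32 = 2.94×10^-8 m⁴; J_BC = π(0.0375)⁴/32 = 1.94×10^-7 m⁴; J_CD = π(0.0731)⁴/32 = 2.80×10^-6 m⁴.
θ = (T/G)·Σ L_i/J_i = (110.1/17.4×10⁹)·(0.339/2.94×10^-8 + 0.350/1.94×10^-7 + 0.728/2.80×10^-6) = 0.08592 rad.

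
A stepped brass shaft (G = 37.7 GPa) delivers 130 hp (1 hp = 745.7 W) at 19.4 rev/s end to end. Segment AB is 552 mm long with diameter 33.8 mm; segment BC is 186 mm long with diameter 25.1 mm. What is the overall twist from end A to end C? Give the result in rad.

ω = 2π·19.4 = 121.9 rad/s, so T = P/ω = 130×745.7 / 121.9 = 795.3 N·m.
J_AB = π(0.0338)⁴/32 = 1.28×10^-7 m⁴; J_BC = π(0.0251)⁴/32 = 3.90×10^-8 m⁴.
θ = (T/G)·Σ L_i/J_i = (795.3/37.7×10⁹)·(0.552/1.28×10^-7 + 0.186/3.90×10^-8) = 0.1916 rad.

0.192 rad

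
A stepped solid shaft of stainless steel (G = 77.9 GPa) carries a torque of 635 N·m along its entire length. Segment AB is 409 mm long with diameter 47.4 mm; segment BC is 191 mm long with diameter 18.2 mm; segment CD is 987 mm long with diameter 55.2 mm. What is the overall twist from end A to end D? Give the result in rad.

J_AB = π(0.0474)⁴/32 = 4.96×10^-7 m⁴; J_BC = π(0.0182)⁴/32 = 1.08×10^-8 m⁴; J_CD = π(0.0552)⁴/32 = 9.11×10^-7 m⁴.
θ = (T/G)·Σ L_i/J_i = (635.0/77.9×10⁹)·(0.409/4.96×10^-7 + 0.191/1.08×10^-8 + 0.987/9.11×10^-7) = 0.1601 rad.

0.160 rad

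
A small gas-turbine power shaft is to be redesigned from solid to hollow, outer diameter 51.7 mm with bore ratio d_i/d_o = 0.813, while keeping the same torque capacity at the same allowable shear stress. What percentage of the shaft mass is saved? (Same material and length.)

50.3 %

Equal τ_max and T ⇒ the solid shaft needs d_s³ = d_o³(1−k⁴), so d_s = 51.7·(1−0.813⁴)^(1/3) = 42.69 mm.
Area ratio A_h/A_s = d_o²(1−k²)/d_s² = (1−k²)/(1−k⁴)^(2/3) = 0.4972.
Mass saving = 1 − 0.4972 = 50.3 %.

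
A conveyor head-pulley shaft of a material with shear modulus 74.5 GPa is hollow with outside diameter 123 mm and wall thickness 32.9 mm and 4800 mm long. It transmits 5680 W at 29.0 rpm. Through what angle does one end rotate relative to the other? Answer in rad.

0.00563 rad

ω = 2π·29.0/60 = 3.037 rad/s, so T = P/ω = 5680 / 3.037 = 1870 N·m.
J = π(d_o⁴ − d_i⁴)/32 = π(0.123⁴ − 0.0572⁴)/32 = 2.142×10^-5 m⁴.
θ = T·L/(G·J) = 1870 × 4.80 / (74.5×10⁹ × 2.142×10^-5) = 5.626×10^-3 rad.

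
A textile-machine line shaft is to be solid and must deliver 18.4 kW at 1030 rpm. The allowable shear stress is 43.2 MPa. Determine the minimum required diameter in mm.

27.2 mm

ω = 2π·1030/60 = 107.9 rad/s, so T = P/ω = 18.4×10³ / 107.9 = 170.6 N·m.
For a solid shaft τ_max = 16T/(πd³), so d = (16T/(π τ_allow))^(1/3) = (16·170.6/(π·4.32×10^7))^(1/3) = 0.02719 m.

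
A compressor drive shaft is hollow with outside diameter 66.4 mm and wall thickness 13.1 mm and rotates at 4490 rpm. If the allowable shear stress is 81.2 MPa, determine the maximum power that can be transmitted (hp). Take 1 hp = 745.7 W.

2550 hp

J = π(d_o⁴ − d_i⁴)/32 = π(0.0664⁴ − 0.0402⁴)/32 = 1.652×10^-6 m⁴.
T_max = τ_allow·J/r = 8.12×10^7 × 1.652×10^-6 / 0.0332 = 4040 N·m.
ω = 2π·4490/60 = 470.2 rad/s, so P_max = T_max·ω = 1.900×10^6 W.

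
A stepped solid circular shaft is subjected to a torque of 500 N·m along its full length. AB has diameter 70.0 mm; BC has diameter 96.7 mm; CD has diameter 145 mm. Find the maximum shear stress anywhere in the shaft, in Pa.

7.42e6 Pa

Under the same torque, τ_max = 16T/(πd³) is largest where d is smallest — segment AB (d = 70.0 mm).
τ_max = 16·500.0/(π·(0.0700)³) = 7.424×10^6 Pa.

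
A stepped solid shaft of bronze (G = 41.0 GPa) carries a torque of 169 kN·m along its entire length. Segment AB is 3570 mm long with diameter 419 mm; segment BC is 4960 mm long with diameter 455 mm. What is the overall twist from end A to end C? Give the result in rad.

J_AB = π(0.419)⁴/32 = 3.03×10^-3 m⁴; J_BC = π(0.455)⁴/32 = 4.21×10^-3 m⁴.
θ = (T/G)·Σ L_i/J_i = (169000/41.0×10⁹)·(3.57/3.03×10^-3 + 4.96/4.21×10^-3) = 9.722×10^-3 rad.

0.00972 rad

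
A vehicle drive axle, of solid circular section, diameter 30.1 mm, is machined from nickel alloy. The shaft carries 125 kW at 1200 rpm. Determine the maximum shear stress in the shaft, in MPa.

186 MPa

ω = 2π·1200/60 = 125.7 rad/s, so T = P/ω = 125×10³ / 125.7 = 994.7 N·m.
J = πd⁴/32 = π(0.0301)⁴/32 = 8.059×10^-8 m⁴.
τ_max = T·r/J = 994.7 × 0.0151 / 8.059×10^-8 = 1.858×10^8 Pa.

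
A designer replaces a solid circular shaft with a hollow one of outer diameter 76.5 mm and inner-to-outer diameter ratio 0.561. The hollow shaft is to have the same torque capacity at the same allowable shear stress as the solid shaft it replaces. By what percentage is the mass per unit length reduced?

26.5 %

Equal τ_max and T ⇒ the solid shaft needs d_s³ = d_o³(1−k⁴), so d_s = 76.5·(1−0.561⁴)^(1/3) = 73.89 mm.
Area ratio A_h/A_s = d_o²(1−k²)/d_s² = (1−k²)/(1−k⁴)^(2/3) = 0.7346.
Mass saving = 1 − 0.7346 = 26.5 %.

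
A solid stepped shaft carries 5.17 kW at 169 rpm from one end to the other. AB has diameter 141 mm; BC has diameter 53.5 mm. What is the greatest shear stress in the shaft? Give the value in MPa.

ω = 2π·169/60 = 17.70 rad/s, so T = P/ω = 5.17×10³ / 17.70 = 292.1 N·m.
Under the same torque, τ_max = 16T/(πd³) is largest where d is smallest — segment BC (d = 53.5 mm).
τ_max = 16·292.1/(π·(0.0535)³) = 9.716×10^6 Pa.

9.72 MPa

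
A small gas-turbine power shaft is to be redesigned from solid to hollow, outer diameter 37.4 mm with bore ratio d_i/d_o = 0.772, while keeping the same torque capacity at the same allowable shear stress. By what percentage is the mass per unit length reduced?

Equal τ_max and T ⇒ the solid shaft needs d_s³ = d_o³(1−k⁴), so d_s = 37.4·(1−0.772⁴)^(1/3) = 32.31 mm.
Area ratio A_h/A_s = d_o²(1−k²)/d_s² = (1−k²)/(1−k⁴)^(2/3) = 0.5413.
Mass saving = 1 − 0.5413 = 45.9 %.

45.9 %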